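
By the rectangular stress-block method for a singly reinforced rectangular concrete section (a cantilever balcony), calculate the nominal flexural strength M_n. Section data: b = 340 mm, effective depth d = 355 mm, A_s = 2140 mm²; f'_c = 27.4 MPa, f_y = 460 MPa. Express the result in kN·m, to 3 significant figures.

M_n ≈ 288 kN·m

T = A_s f_y = 2140 × 460 = 984400 N = 984.4 kN.
From C = T: a = T/(0.85 f'_c b) = 984400/(0.85 × 27.4 × 340) = 124.31 mm.
M_n = T(d − a/2) = 984.4 kN × (355 − 62.155) mm = 288.28 kN·m.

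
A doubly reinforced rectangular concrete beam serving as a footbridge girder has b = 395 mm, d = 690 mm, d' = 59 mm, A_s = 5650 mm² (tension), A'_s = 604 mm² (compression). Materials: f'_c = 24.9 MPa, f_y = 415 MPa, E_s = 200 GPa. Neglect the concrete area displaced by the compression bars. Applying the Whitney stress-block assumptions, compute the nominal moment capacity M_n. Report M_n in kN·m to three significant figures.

Assume both tension and compression steel yield.
Net tension couple steel: A_s − A'_s = 5046 mm².
a = (A_s − A'_s) f_y / (0.85 f'_c b) = 2094090/(0.85 × 24.9 × 395) = 250.48 mm.
c = a/β₁ = 250.48/0.85 = 294.68 mm; ε'_s = 0.003(c − d')/c = 0.0024 ≥ f_y/E_s = 0.0021, so compression steel does yield.
M_n = (A_s − A'_s) f_y (d − a/2) + A'_s f_y (d − d') = [2094090 × (690 − 125.24) + 250660 × (690 − 59)] × 10⁻⁶ = 1182.66 + 158.17 = 1340.83 kN·m.

M_n ≈ 1340 kN·m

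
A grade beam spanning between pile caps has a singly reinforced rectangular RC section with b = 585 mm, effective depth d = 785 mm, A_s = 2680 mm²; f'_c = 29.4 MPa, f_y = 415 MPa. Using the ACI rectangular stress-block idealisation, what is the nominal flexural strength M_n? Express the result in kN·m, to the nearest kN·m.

M_n ≈ 831 kN·m

T = A_s f_y = 2680 × 415 = 1112200 N = 1112.2 kN.
From C = T: a = T/(0.85 f'_c b) = 1112200/(0.85 × 29.4 × 585) = 76.08 mm.
M_n = T(d − a/2) = 1112.2 kN × (785 − 38.04) mm = 830.77 kN·m.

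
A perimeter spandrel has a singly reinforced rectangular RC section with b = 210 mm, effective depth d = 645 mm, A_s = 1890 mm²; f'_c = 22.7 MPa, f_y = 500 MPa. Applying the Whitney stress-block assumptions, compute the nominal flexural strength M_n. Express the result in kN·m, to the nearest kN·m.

T = A_s f_y = 1890 × 500 = 945000 N = 945 kN.
From C = T: a = T/(0.85 f'_c b) = 945000/(0.85 × 22.7 × 210) = 233.22 mm.
M_n = T(d − a/2) = 945 kN × (645 − 116.61) mm = 499.33 kN·m.

M_n ≈ 499 kN·m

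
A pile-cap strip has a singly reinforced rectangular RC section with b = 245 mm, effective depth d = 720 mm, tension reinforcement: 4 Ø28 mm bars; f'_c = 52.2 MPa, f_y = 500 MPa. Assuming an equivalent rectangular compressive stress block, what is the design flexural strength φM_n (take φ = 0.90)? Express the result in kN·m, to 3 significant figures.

A_s = 4 × 616 = 2464 mm².
T = A_s f_y = 2464 × 500 = 1232000 N = 1232 kN.
From C = T: a = T/(0.85 f'_c b) = 1232000/(0.85 × 52.2 × 245) = 113.33 mm.
M_n = T(d − a/2) = 1232 kN × (720 − 56.665) mm = 817.23 kN·m.
φM_n = 0.90 × 817.23 = 735.51 kN·m.

φM_n ≈ 736 kN·m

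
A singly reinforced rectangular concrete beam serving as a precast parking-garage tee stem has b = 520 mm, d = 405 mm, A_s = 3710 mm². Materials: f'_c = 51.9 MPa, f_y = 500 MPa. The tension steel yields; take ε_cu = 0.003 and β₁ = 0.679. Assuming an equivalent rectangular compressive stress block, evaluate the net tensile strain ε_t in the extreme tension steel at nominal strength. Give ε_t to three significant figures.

a = A_s f_y/(0.85 f'_c b) = 80.86 mm.
β₁ = 0.679, so c = a/β₁ = 80.86/0.679 = 119.09 mm.
From the linear strain diagram with ε_cu = 0.003: ε_t = 0.003 (d − c)/c = 0.003 × (405 − 119.09)/119.09 = 0.00720.
Since ε_t ≥ 0.005, the section is tension-controlled.

ε_t ≈ 0.00720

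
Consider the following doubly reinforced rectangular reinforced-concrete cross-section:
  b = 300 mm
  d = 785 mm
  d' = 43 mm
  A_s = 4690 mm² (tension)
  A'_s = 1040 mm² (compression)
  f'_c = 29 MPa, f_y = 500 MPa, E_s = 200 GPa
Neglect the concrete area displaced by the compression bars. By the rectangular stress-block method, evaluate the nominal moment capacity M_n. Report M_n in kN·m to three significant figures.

M_n ≈ 1590 kN·m

Assume both tension and compression steel yield.
Net tension couple steel: A_s − A'_s = 3650 mm².
a = (A_s − A'_s) f_y / (0.85 f'_c b) = 1825000/(0.85 × 29 × 300) = 246.79 mm.
c = a/β₁ = 246.79/0.843 = 292.75 mm; ε'_s = 0.003(c − d')/c = 0.0026 ≥ f_y/E_s = 0.0025, so compression steel does yield.
M_n = (A_s − A'_s) f_y (d − a/2) + A'_s f_y (d − d') = [1825000 × (785 − 123.395) + 520000 × (785 − 43)] × 10⁻⁶ = 1207.43 + 385.84 = 1593.27 kN·m.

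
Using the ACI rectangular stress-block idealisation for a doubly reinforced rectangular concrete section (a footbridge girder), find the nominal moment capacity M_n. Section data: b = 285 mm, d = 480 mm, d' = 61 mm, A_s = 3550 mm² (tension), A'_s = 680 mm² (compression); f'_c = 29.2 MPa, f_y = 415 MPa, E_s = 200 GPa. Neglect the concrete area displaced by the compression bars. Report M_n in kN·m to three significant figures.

M_n ≈ 590 kN·m

Assume both tension and compression steel yield.
Net tension couple steel: A_s − A'_s = 2870 mm².
a = (A_s − A'_s) f_y / (0.85 f'_c b) = 1191050/(0.85 × 29.2 × 285) = 168.38 mm.
c = a/β₁ = 168.38/0.841 = 200.21 mm; ε'_s = 0.003(c − d')/c = 0.0021 ≥ f_y/E_s = 0.0021, so compression steel does yield.
M_n = (A_s − A'_s) f_y (d − a/2) + A'_s f_y (d − d') = [1191050 × (480 − 84.19) + 282200 × (480 − 61)] × 10⁻⁶ = 471.43 + 118.24 = 589.67 kN·m.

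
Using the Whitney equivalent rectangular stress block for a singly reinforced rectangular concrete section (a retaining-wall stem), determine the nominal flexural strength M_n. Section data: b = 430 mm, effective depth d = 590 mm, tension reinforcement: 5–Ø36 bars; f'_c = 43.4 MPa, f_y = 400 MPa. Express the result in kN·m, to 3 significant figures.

M_n ≈ 1070 kN·m

A_s = 5 × 1018 = 5090 mm².
T = A_s f_y = 5090 × 400 = 2036000 N = 2036 kN.
From C = T: a = T/(0.85 f'_c b) = 2036000/(0.85 × 43.4 × 430) = 128.35 mm.
M_n = T(d − a/2) = 2036 kN × (590 − 64.175) mm = 1070.58 kN·m.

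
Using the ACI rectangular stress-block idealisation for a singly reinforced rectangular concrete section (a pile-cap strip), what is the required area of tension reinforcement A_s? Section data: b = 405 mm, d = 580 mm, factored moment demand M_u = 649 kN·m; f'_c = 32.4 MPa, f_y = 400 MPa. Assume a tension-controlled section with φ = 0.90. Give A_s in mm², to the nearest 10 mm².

M_n = M_u/φ = 649/0.90 = 721.111 kN·m.
With M_n = 0.85 f'_c a b (d − a/2), solve the quadratic for a:
a = d − √(d² − 2M_n/(0.85 f'_c b)) = 580 − √(580² − 2 × 721.111×10⁶/(0.85 × 32.4 × 405)) = 124.92 mm.
A_s = 0.85 f'_c a b / f_y = 0.85 × 32.4 × 124.92 × 405 / 400 = 3483.3 mm².

A_s ≈ 3480 mm²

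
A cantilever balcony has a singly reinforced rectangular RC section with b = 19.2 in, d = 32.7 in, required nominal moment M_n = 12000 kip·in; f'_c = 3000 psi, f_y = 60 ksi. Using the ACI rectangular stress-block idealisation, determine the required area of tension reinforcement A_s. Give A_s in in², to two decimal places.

From M_n = 0.85 f'_c a b (d − a/2):
a = d − √(d² − 2M_n/(0.85 f'_c b)) = 32.7 − √(32.7² − 2 × 12000/(0.85 × 3 × 19.2)) = 8.636 in.
A_s = 0.85 f'_c a b / f_y = 0.85 × 3 × 8.636 × 19.2 / 60 = 7.047 in².

A_s ≈ 7.05 in²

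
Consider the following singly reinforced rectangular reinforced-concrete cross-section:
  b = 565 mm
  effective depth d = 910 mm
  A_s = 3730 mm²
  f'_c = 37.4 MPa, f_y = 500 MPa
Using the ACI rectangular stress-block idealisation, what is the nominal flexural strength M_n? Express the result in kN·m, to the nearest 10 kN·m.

T = A_s f_y = 3730 × 500 = 1865000 N = 1865 kN.
From C = T: a = T/(0.85 f'_c b) = 1865000/(0.85 × 37.4 × 565) = 103.83 mm.
M_n = T(d − a/2) = 1865 kN × (910 − 51.915) mm = 1600.33 kN·m.

M_n ≈ 1600 kN·m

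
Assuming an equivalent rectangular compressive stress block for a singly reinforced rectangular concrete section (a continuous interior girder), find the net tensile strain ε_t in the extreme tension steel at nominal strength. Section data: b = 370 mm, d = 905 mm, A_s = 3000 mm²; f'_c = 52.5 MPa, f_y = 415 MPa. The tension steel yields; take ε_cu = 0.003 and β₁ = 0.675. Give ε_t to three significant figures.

a = A_s f_y/(0.85 f'_c b) = 75.40 mm.
β₁ = 0.675, so c = a/β₁ = 75.40/0.675 = 111.70 mm.
From the linear strain diagram with ε_cu = 0.003: ε_t = 0.003 (d − c)/c = 0.003 × (905 − 111.70)/111.70 = 0.0213.
Since ε_t ≥ 0.005, the section is tension-controlled.

ε_t ≈ 0.0213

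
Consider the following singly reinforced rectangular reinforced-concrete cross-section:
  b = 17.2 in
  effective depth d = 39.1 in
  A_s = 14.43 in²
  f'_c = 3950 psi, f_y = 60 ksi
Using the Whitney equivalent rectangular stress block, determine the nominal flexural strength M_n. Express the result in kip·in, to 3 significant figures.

T = A_s f_y = 14.43 × 60 = 865.8 kips.
a = T/(0.85 f'_c b) = 865.8/(0.85 × 3.95 × 17.2) = 14.992 in.
M_n = T(d − a/2) = 865.8 × (39.1 − 7.496) = 27362.7 kip·in.

M_n ≈ 27400 kip·in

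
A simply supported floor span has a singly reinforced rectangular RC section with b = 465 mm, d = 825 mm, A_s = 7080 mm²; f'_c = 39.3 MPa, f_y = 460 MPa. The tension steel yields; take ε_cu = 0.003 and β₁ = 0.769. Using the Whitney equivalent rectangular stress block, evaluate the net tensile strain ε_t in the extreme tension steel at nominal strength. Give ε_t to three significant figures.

ε_t ≈ 0.00608

a = A_s f_y/(0.85 f'_c b) = 209.67 mm.
β₁ = 0.769, so c = a/β₁ = 209.67/0.769 = 272.65 mm.
From the linear strain diagram with ε_cu = 0.003: ε_t = 0.003 (d − c)/c = 0.003 × (825 − 272.65)/272.65 = 0.00608.
Since ε_t ≥ 0.005, the section is tension-controlled.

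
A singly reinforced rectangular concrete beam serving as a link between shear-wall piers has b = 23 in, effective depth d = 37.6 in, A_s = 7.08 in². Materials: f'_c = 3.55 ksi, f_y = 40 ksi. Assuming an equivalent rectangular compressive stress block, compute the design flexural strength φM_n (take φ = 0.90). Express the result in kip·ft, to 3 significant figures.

T = A_s f_y = 7.08 × 40 = 283.2 kips.
a = T/(0.85 f'_c b) = 283.2/(0.85 × 3.55 × 23) = 4.081 in.
M_n = T(d − a/2) = 283.2 × (37.6 − 2.0405) = 10070.5 kip·in = 10070.5/12 = 839.21 kip·ft.
φM_n = 0.90 × 839.21 = 755.29 kip·ft.

φM_n ≈ 755 kip·ft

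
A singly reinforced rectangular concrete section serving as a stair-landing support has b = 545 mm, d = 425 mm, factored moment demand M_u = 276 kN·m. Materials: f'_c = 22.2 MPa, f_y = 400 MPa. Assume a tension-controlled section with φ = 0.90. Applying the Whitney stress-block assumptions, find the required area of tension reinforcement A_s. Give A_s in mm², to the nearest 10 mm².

A_s ≈ 1980 mm²

M_n = M_u/φ = 276/0.90 = 306.667 kN·m.
With M_n = 0.85 f'_c a b (d − a/2), solve the quadratic for a:
a = d − √(d² − 2M_n/(0.85 f'_c b)) = 425 − √(425² − 2 × 306.667×10⁶/(0.85 × 22.2 × 545)) = 77.17 mm.
A_s = 0.85 f'_c a b / f_y = 0.85 × 22.2 × 77.17 × 545 / 400 = 1984.1 mm².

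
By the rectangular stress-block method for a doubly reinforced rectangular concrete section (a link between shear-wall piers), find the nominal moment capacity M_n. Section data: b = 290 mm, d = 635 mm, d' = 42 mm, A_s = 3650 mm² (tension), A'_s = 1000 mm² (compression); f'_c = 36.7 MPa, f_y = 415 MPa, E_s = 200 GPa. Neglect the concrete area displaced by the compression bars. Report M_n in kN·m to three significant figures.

Assume both tension and compression steel yield.
Net tension couple steel: A_s − A'_s = 2650 mm².
a = (A_s − A'_s) f_y / (0.85 f'_c b) = 1099750/(0.85 × 36.7 × 290) = 121.57 mm.
c = a/β₁ = 121.57/0.788 = 154.28 mm; ε'_s = 0.003(c − d')/c = 0.0022 ≥ f_y/E_s = 0.0021, so compression steel does yield.
M_n = (A_s − A'_s) f_y (d − a/2) + A'_s f_y (d − d') = [1099750 × (635 − 60.785) + 415000 × (635 − 42)] × 10⁻⁶ = 631.49 + 246.10 = 877.59 kN·m.

M_n ≈ 878 kN·m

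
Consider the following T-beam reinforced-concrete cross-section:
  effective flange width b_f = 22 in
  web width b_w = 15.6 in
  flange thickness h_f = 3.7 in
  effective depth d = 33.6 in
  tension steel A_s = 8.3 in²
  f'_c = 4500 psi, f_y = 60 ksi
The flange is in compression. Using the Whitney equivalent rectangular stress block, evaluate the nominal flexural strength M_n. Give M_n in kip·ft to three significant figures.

M_n ≈ 1260 kip·ft

Tension: T = A_s f_y = 8.3 × 60 = 498 kips.
Try a within the flange: a = T/(0.85 f'_c b_f) = 498/(0.85 × 4.5 × 22) = 5.918 in.
a = 5.918 > h_f = 3.7 in: the block extends into the web. Split into flange-overhang and web parts.
C_f = 0.85 f'_c (b_f − b_w) h_f = 0.85 × 4.5 × (22 − 15.6) × 3.7 = 90.6 kips.
Remaining web compression depth: a_w = (T − C_f)/(0.85 f'_c b_w) = (498 − 90.6)/(0.85 × 4.5 × 15.6) = 6.828 in.
M_n = C_f(d − h_f/2) + (T − C_f)(d − a_w/2) = 90.6 × (33.6 − 1.85) + 407.4 × (33.6 − 3.414) = 2876.6 + 12297.8 = 15174.4 kip·in.
M_n = 15174.4/12 = 1264.53 kip·ft.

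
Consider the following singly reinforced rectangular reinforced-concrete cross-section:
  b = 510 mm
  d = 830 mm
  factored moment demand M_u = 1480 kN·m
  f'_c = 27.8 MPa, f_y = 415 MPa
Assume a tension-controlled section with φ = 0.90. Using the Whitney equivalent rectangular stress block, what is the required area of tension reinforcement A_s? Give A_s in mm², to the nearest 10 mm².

M_n = M_u/φ = 1480/0.90 = 1644.44 kN·m.
With M_n = 0.85 f'_c a b (d − a/2), solve the quadratic for a:
a = d − √(d² − 2M_n/(0.85 f'_c b)) = 830 − √(830² − 2 × 1644.44×10⁶/(0.85 × 27.8 × 510)) = 185.02 mm.
A_s = 0.85 f'_c a b / f_y = 0.85 × 27.8 × 185.02 × 510 / 415 = 5372.8 mm².

A_s ≈ 5370 mm²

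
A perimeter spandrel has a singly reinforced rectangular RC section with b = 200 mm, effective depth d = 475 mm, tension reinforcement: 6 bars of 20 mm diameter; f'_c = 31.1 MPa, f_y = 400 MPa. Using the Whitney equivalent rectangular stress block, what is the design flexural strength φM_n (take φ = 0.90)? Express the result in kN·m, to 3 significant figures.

A_s = 6 × 314 = 1884 mm².
T = A_s f_y = 1884 × 400 = 753600 N = 753.6 kN.
From C = T: a = T/(0.85 f'_c b) = 753600/(0.85 × 31.1 × 200) = 142.54 mm.
M_n = T(d − a/2) = 753.6 kN × (475 − 71.27) mm = 304.25 kN·m.
φM_n = 0.90 × 304.25 = 273.83 kN·m.

φM_n ≈ 274 kN·m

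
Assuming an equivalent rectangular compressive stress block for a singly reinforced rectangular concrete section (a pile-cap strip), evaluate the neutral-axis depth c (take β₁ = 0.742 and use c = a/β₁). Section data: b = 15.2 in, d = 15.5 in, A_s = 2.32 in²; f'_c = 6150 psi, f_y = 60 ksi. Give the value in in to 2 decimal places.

c ≈ 2.36 in

T = A_s f_y = 2.32 × 60 = 139.2 kips.
a = T/(0.85 f'_c b) = 139.2/(0.85 × 6.15 × 15.2) = 1.7519 in.
With β₁ = 0.742, c = a/β₁ = 1.7519/0.742 = 2.36 in.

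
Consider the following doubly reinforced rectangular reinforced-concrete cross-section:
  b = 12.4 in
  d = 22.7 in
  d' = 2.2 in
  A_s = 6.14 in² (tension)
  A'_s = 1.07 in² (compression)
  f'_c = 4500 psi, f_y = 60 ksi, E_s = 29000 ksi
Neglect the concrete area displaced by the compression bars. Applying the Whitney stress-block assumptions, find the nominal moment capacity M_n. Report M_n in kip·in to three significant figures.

M_n ≈ 7250 kip·in

Assume both steels yield.
a = (A_s − A'_s) f_y/(0.85 f'_c b) = (6.14 − 1.07) × 60/(0.85 × 4.5 × 12.4) = 6.414 in.
c = a/β₁ = 6.414/0.825 = 7.775 in; ε'_s = 0.003(c − d')/c = 0.0022 ≥ ε_y = 0.0021, so the compression steel yields.
M_n = (A_s − A'_s) f_y (d − a/2) + A'_s f_y (d − d') = 304.2 × (22.7 − 3.207) + 64.2 × (22.7 − 2.2) = 5929.8 + 1316.1 = 7245.9 kip·in.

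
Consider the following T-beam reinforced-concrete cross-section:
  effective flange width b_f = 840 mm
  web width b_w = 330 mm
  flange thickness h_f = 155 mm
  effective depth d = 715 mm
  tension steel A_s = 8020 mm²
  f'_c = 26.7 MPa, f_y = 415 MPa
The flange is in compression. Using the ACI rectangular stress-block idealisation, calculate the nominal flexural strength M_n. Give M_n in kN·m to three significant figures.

Tension: T = A_s f_y = 8020 × 415 = 3328300 N.
Try a within the flange: a = T/(0.85 f'_c b_f) = 3328300/(0.85 × 26.7 × 840) = 174.59 mm.
a = 174.59 > h_f = 155 mm: the block extends into the web. Split into flange-overhang and web parts.
C_f = 0.85 f'_c (b_f − b_w) h_f = 0.85 × 26.7 × (840 − 330) × 155 = 1794040 N.
Remaining web compression depth: a_w = (T − C_f)/(0.85 f'_c b_w) = (3328300 − 1794040)/(0.85 × 26.7 × 330) = 204.86 mm.
M_n = C_f(d − h_f/2) + (T − C_f)(d − a_w/2) = 1794040 × (715 − 77.5) + 1534260 × (715 − 102.43) = 1143.70 + 939.84 = 2083.54 × 10⁶ N·mm.
M_n = 2083.54 kN·m.

M_n ≈ 2080 kN·m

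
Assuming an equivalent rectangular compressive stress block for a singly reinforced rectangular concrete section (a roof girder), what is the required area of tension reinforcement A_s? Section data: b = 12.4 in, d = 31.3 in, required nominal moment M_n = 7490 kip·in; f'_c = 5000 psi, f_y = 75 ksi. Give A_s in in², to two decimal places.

From M_n = 0.85 f'_c a b (d − a/2):
a = d − √(d² − 2M_n/(0.85 f'_c b)) = 31.3 − √(31.3² − 2 × 7490/(0.85 × 5 × 12.4)) = 4.929 in.
A_s = 0.85 f'_c a b / f_y = 0.85 × 5 × 4.929 × 12.4 / 75 = 3.463 in².

A_s ≈ 3.46 in²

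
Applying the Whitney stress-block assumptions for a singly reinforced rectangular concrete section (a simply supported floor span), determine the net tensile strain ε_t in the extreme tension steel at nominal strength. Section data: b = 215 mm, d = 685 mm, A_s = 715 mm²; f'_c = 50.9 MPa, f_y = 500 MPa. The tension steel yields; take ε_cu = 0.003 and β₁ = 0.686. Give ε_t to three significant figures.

ε_t ≈ 0.0337

a = A_s f_y/(0.85 f'_c b) = 38.43 mm.
β₁ = 0.686, so c = a/β₁ = 38.43/0.686 = 56.02 mm.
From the linear strain diagram with ε_cu = 0.003: ε_t = 0.003 (d − c)/c = 0.003 × (685 − 56.02)/56.02 = 0.0337.
Since ε_t ≥ 0.005, the section is tension-controlled.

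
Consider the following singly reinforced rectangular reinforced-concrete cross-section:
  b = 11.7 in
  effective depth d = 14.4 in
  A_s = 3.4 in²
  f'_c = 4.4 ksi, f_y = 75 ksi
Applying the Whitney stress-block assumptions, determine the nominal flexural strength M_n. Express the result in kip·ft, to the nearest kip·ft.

T = A_s f_y = 3.4 × 75 = 255 kips.
a = T/(0.85 f'_c b) = 255/(0.85 × 4.4 × 11.7) = 5.828 in.
M_n = T(d − a/2) = 255 × (14.4 − 2.914) = 2928.9 kip·in = 2928.9/12 = 244.08 kip·ft.

M_n ≈ 244 kip·ft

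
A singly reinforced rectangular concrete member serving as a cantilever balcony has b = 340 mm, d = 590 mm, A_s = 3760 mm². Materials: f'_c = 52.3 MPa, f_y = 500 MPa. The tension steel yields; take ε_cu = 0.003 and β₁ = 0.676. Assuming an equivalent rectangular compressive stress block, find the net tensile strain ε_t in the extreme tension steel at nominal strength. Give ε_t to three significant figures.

ε_t ≈ 0.00662

a = A_s f_y/(0.85 f'_c b) = 124.38 mm.
β₁ = 0.676, so c = a/β₁ = 124.38/0.676 = 183.99 mm.
From the linear strain diagram with ε_cu = 0.003: ε_t = 0.003 (d − c)/c = 0.003 × (590 − 183.99)/183.99 = 0.00662.
Since ε_t ≥ 0.005, the section is tension-controlled.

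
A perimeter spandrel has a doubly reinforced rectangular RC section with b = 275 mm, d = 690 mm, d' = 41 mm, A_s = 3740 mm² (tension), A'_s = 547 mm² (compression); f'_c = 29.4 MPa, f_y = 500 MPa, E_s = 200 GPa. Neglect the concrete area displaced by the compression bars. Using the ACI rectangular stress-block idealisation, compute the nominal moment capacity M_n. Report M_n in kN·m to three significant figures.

Assume both tension and compression steel yield.
Net tension couple steel: A_s − A'_s = 3193 mm².
a = (A_s − A'_s) f_y / (0.85 f'_c b) = 1596500/(0.85 × 29.4 × 275) = 232.31 mm.
c = a/β₁ = 232.31/0.84 = 276.56 mm; ε'_s = 0.003(c − d')/c = 0.0026 ≥ f_y/E_s = 0.0025, so compression steel does yield.
M_n = (A_s − A'_s) f_y (d − a/2) + A'_s f_y (d − d') = [1596500 × (690 − 116.155) + 273500 × (690 − 41)] × 10⁻⁶ = 916.14 + 177.50 = 1093.64 kN·m.

M_n ≈ 1090 kN·m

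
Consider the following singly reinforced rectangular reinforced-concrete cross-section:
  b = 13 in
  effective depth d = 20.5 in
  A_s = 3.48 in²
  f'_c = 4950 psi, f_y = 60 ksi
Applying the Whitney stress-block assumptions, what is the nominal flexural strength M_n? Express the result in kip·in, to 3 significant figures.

M_n ≈ 3880 kip·in

T = A_s f_y = 3.48 × 60 = 208.8 kips.
a = T/(0.85 f'_c b) = 208.8/(0.85 × 4.95 × 13) = 3.817 in.
M_n = T(d − a/2) = 208.8 × (20.5 − 1.9085) = 3881.9 kip·in.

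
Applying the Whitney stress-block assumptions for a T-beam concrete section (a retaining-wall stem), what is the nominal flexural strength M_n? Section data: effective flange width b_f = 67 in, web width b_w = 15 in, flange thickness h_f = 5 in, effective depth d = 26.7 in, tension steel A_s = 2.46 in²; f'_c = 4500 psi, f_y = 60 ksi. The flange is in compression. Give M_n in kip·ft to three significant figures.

Tension: T = A_s f_y = 2.46 × 60 = 147.6 kips.
Try a within the flange: a = T/(0.85 f'_c b_f) = 147.6/(0.85 × 4.5 × 67) = 0.576 in.
Since a = 0.576 ≤ h_f = 5 in, the stress block lies entirely in the flange; analyse as a rectangular beam of width b_f.
M_n = T(d − a/2) = 147.6 × (26.7 − 0.288) = 3898.4 kip·in.
M_n = 3898.4/12 = 324.87 kip·ft.

M_n ≈ 325 kip·ft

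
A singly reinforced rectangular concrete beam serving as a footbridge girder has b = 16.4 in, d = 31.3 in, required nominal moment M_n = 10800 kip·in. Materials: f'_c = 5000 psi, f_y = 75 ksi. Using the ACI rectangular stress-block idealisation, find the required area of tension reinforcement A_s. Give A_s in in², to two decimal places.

A_s ≈ 5.04 in²

From M_n = 0.85 f'_c a b (d − a/2):
a = d − √(d² − 2M_n/(0.85 f'_c b)) = 31.3 − √(31.3² − 2 × 10800/(0.85 × 5 × 16.4)) = 5.420 in.
A_s = 0.85 f'_c a b / f_y = 0.85 × 5 × 5.420 × 16.4 / 75 = 5.037 in².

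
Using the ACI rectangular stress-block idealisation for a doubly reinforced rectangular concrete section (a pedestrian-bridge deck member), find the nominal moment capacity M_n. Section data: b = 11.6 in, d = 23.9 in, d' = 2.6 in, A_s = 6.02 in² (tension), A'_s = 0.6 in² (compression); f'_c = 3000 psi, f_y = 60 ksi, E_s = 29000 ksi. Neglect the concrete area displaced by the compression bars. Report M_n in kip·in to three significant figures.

Assume both steels yield.
a = (A_s − A'_s) f_y/(0.85 f'_c b) = (6.02 − 0.6) × 60/(0.85 × 3 × 11.6) = 10.994 in.
c = a/β₁ = 10.994/0.85 = 12.934 in; ε'_s = 0.003(c − d')/c = 0.0024 ≥ ε_y = 0.0021, so the compression steel yields.
M_n = (A_s − A'_s) f_y (d − a/2) + A'_s f_y (d − d') = 325.2 × (23.9 − 5.497) + 36 × (23.9 − 2.6) = 5984.7 + 766.8 = 6751.5 kip·in.

M_n ≈ 6750 kip·in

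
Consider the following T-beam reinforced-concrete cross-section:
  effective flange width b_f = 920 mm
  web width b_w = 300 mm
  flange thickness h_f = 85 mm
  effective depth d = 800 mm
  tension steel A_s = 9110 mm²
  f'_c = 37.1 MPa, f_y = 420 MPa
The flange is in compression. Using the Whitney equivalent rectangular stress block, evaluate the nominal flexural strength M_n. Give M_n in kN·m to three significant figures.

M_n ≈ 2740 kN·m

Tension: T = A_s f_y = 9110 × 420 = 3826200 N.
Try a within the flange: a = T/(0.85 f'_c b_f) = 3826200/(0.85 × 37.1 × 920) = 131.88 mm.
a = 131.88 > h_f = 85 mm: the block extends into the web. Split into flange-overhang and web parts.
C_f = 0.85 f'_c (b_f − b_w) h_f = 0.85 × 37.1 × (920 − 300) × 85 = 1661895 N.
Remaining web compression depth: a_w = (T − C_f)/(0.85 f'_c b_w) = (3826200 − 1661895)/(0.85 × 37.1 × 300) = 228.77 mm.
M_n = C_f(d − h_f/2) + (T − C_f)(d − a_w/2) = 1661895 × (800 − 42.5) + 2164305 × (800 − 114.385) = 1258.89 + 1483.88 = 2742.77 × 10⁶ N·mm.
M_n = 2742.77 kN·m.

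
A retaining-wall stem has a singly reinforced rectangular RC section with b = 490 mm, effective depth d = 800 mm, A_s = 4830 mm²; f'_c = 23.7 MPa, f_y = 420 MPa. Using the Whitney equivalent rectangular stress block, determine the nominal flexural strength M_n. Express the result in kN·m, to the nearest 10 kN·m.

T = A_s f_y = 4830 × 420 = 2028600 N = 2028.6 kN.
From C = T: a = T/(0.85 f'_c b) = 2028600/(0.85 × 23.7 × 490) = 205.51 mm.
M_n = T(d − a/2) = 2028.6 kN × (800 − 102.755) mm = 1414.43 kN·m.

M_n ≈ 1410 kN·m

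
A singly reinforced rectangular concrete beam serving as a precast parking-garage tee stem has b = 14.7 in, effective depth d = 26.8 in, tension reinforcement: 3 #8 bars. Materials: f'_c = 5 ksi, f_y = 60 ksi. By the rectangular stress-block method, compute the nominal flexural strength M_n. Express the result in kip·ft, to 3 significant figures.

A_s = 3 × 0.79 = 2.37 in².
T = A_s f_y = 2.37 × 60 = 142.2 kips.
a = T/(0.85 f'_c b) = 142.2/(0.85 × 5 × 14.7) = 2.276 in.
M_n = T(d − a/2) = 142.2 × (26.8 − 1.138) = 3649.1 kip·in = 3649.1/12 = 304.09 kip·ft.

M_n ≈ 304 kip·ft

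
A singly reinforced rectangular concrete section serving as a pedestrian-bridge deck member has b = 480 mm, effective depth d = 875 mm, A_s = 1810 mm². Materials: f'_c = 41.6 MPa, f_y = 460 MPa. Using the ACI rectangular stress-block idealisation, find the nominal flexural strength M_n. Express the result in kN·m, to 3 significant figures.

M_n ≈ 708 kN·m

T = A_s f_y = 1810 × 460 = 832600 N = 832.6 kN.
From C = T: a = T/(0.85 f'_c b) = 832600/(0.85 × 41.6 × 480) = 49.05 mm.
M_n = T(d − a/2) = 832.6 kN × (875 − 24.525) mm = 708.11 kN·m.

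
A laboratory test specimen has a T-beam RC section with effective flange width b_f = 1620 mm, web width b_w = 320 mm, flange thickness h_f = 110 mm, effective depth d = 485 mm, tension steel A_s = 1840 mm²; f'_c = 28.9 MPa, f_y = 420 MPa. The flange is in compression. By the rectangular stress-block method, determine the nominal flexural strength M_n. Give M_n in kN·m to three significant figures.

Tension: T = A_s f_y = 1840 × 420 = 772800 N.
Try a within the flange: a = T/(0.85 f'_c b_f) = 772800/(0.85 × 28.9 × 1620) = 19.42 mm.
Since a = 19.42 ≤ h_f = 110 mm, the stress block lies entirely in the flange; analyse as a rectangular beam of width b_f.
M_n = T(d − a/2) = 772800 × (485 − 9.71) = 367.30 × 10⁶ N·mm.
M_n = 367.30 kN·m.

M_n ≈ 367 kN·m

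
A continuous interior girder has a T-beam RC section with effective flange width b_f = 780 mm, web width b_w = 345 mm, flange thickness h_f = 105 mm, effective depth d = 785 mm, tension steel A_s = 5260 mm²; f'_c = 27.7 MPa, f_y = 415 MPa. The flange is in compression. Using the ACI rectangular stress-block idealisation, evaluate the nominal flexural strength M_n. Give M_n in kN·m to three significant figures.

M_n ≈ 1580 kN·m

Tension: T = A_s f_y = 5260 × 415 = 2182900 N.
Try a within the flange: a = T/(0.85 f'_c b_f) = 2182900/(0.85 × 27.7 × 780) = 118.86 mm.
a = 118.86 > h_f = 105 mm: the block extends into the web. Split into flange-overhang and web parts.
C_f = 0.85 f'_c (b_f − b_w) h_f = 0.85 × 27.7 × (780 − 345) × 105 = 1075418 N.
Remaining web compression depth: a_w = (T − C_f)/(0.85 f'_c b_w) = (2182900 − 1075418)/(0.85 × 27.7 × 345) = 136.34 mm.
M_n = C_f(d − h_f/2) + (T − C_f)(d − a_w/2) = 1075418 × (785 − 52.5) + 1107482 × (785 − 68.17) = 787.74 + 793.88 = 1581.62 × 10⁶ N·mm.
M_n = 1581.62 kN·m.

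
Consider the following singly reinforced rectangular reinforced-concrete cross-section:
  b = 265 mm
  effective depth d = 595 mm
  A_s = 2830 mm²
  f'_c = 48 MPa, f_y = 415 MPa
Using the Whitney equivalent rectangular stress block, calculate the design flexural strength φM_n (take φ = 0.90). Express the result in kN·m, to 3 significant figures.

φM_n ≈ 572 kN·m

T = A_s f_y = 2830 × 415 = 1174450 N = 1174.45 kN.
From C = T: a = T/(0.85 f'_c b) = 1174450/(0.85 × 48 × 265) = 108.62 mm.
M_n = T(d − a/2) = 1174.45 kN × (595 − 54.31) mm = 635.01 kN·m.
φM_n = 0.90 × 635.01 = 571.51 kN·m.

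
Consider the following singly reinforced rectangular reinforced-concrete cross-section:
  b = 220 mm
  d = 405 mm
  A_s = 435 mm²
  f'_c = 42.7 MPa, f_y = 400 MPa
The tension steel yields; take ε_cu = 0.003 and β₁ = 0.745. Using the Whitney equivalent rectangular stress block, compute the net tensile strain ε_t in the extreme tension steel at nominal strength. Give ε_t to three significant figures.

a = A_s f_y/(0.85 f'_c b) = 21.79 mm.
β₁ = 0.745, so c = a/β₁ = 21.79/0.745 = 29.25 mm.
From the linear strain diagram with ε_cu = 0.003: ε_t = 0.003 (d − c)/c = 0.003 × (405 − 29.25)/29.25 = 0.0385.
Since ε_t ≥ 0.005, the section is tension-controlled.

ε_t ≈ 0.0385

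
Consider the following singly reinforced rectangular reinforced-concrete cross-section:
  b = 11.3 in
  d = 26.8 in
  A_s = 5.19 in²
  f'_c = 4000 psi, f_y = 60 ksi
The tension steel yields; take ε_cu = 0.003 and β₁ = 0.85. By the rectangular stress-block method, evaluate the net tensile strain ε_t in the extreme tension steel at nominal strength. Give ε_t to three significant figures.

ε_t ≈ 0.00543

a = A_s f_y/(0.85 f'_c b) = 8.105 in.
β₁ = 0.85, so c = a/β₁ = 8.105/0.85 = 9.535 in.
From the linear strain diagram with ε_cu = 0.003: ε_t = 0.003 (d − c)/c = 0.003 × (26.8 − 9.535)/9.535 = 0.00543.
Since ε_t ≥ 0.005, the section is tension-controlled.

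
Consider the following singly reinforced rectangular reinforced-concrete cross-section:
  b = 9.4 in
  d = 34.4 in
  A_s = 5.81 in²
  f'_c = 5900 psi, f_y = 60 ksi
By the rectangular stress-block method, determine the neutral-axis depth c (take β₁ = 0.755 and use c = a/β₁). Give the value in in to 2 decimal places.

T = A_s f_y = 5.81 × 60 = 348.6 kips.
a = T/(0.85 f'_c b) = 348.6/(0.85 × 5.9 × 9.4) = 7.3948 in.
With β₁ = 0.755, c = a/β₁ = 7.3948/0.755 = 9.79 in.

c ≈ 9.79 in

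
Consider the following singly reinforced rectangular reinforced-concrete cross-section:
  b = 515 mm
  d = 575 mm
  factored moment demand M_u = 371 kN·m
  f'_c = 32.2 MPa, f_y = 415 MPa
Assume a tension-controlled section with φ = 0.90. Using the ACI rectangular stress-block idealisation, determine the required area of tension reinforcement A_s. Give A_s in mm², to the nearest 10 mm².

A_s ≈ 1810 mm²

M_n = M_u/φ = 371/0.90 = 412.222 kN·m.
With M_n = 0.85 f'_c a b (d − a/2), solve the quadratic for a:
a = d − √(d² − 2M_n/(0.85 f'_c b)) = 575 − √(575² − 2 × 412.222×10⁶/(0.85 × 32.2 × 515)) = 53.33 mm.
A_s = 0.85 f'_c a b / f_y = 0.85 × 32.2 × 53.33 × 515 / 415 = 1811.4 mm².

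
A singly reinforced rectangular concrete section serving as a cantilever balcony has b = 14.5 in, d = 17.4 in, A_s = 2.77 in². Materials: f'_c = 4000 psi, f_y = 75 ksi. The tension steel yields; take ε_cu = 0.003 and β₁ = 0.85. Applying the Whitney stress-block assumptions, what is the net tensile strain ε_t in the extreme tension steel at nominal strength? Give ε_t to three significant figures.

a = A_s f_y/(0.85 f'_c b) = 4.214 in.
β₁ = 0.85, so c = a/β₁ = 4.214/0.85 = 4.958 in.
From the linear strain diagram with ε_cu = 0.003: ε_t = 0.003 (d − c)/c = 0.003 × (17.4 − 4.958)/4.958 = 0.00753.
Since ε_t ≥ 0.005, the section is tension-controlled.

ε_t ≈ 0.00753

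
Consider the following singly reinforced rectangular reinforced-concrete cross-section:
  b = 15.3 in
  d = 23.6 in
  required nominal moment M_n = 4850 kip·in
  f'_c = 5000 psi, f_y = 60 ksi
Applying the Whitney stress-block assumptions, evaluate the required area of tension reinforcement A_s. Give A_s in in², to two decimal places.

A_s ≈ 3.69 in²

From M_n = 0.85 f'_c a b (d − a/2):
a = d − √(d² − 2M_n/(0.85 f'_c b)) = 23.6 − √(23.6² − 2 × 4850/(0.85 × 5 × 15.3)) = 3.406 in.
A_s = 0.85 f'_c a b / f_y = 0.85 × 5 × 3.406 × 15.3 / 60 = 3.691 in².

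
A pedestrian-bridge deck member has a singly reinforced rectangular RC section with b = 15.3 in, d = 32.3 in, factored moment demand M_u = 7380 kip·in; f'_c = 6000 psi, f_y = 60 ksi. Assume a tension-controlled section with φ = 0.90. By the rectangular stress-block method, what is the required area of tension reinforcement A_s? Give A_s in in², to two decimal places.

A_s ≈ 4.47 in²

M_n = M_u/φ = 7380/0.90 = 8200 kip·in.
From M_n = 0.85 f'_c a b (d − a/2):
a = d − √(d² − 2M_n/(0.85 f'_c b)) = 32.3 − √(32.3² − 2 × 8200/(0.85 × 6 × 15.3)) = 3.436 in.
A_s = 0.85 f'_c a b / f_y = 0.85 × 6 × 3.436 × 15.3 / 60 = 4.469 in².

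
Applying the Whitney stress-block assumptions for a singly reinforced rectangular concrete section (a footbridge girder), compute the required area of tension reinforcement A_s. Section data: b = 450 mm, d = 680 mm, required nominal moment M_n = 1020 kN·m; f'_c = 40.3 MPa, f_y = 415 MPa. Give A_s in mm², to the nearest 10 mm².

A_s ≈ 3920 mm²

With M_n = 0.85 f'_c a b (d − a/2), solve the quadratic for a:
a = d − √(d² − 2M_n/(0.85 f'_c b)) = 680 − √(680² − 2 × 1020×10⁶/(0.85 × 40.3 × 450)) = 105.49 mm.
A_s = 0.85 f'_c a b / f_y = 0.85 × 40.3 × 105.49 × 450 / 415 = 3918.3 mm².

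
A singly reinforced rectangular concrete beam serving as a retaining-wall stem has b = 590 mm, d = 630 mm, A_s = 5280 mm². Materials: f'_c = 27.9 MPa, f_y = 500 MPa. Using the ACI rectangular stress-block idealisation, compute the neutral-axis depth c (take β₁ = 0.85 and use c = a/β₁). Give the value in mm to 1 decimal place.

T = A_s f_y = 5280 × 500 = 2640000 N = 2640 kN.
Setting C = 0.85 f'_c a b equal to T: a = 2640000/(0.85 × 27.9 × 590) = 188.681 mm.
With β₁ = 0.85, c = a/β₁ = 188.681/0.85 = 222.0 mm.

c ≈ 222.0 mm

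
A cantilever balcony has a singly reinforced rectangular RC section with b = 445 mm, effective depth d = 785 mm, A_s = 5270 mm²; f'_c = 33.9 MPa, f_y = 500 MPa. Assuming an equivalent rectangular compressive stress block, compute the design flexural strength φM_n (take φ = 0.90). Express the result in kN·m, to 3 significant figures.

φM_n ≈ 1620 kN·m

T = A_s f_y = 5270 × 500 = 2635000 N = 2635 kN.
From C = T: a = T/(0.85 f'_c b) = 2635000/(0.85 × 33.9 × 445) = 205.50 mm.
M_n = T(d − a/2) = 2635 kN × (785 − 102.75) mm = 1797.73 kN·m.
φM_n = 0.90 × 1797.73 = 1617.96 kN·m.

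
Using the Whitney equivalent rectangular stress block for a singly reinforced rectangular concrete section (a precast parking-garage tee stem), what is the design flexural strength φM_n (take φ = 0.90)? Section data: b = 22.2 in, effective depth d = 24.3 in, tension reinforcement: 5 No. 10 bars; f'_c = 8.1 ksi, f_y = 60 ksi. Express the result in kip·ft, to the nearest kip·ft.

φM_n ≈ 659 kip·ft

A_s = 5 × 1.27 = 6.35 in².
T = A_s f_y = 6.35 × 60 = 381 kips.
a = T/(0.85 f'_c b) = 381/(0.85 × 8.1 × 22.2) = 2.493 in.
M_n = T(d − a/2) = 381 × (24.3 − 1.2465) = 8783.4 kip·in = 8783.4/12 = 731.95 kip·ft.
φM_n = 0.90 × 731.95 = 658.76 kip·ft.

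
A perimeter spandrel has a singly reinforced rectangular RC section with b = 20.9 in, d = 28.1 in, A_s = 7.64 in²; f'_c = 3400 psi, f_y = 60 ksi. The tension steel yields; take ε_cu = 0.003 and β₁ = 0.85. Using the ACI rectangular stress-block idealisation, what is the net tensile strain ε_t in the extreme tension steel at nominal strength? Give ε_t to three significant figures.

ε_t ≈ 0.00644

a = A_s f_y/(0.85 f'_c b) = 7.589 in.
β₁ = 0.85, so c = a/β₁ = 7.589/0.85 = 8.928 in.
From the linear strain diagram with ε_cu = 0.003: ε_t = 0.003 (d − c)/c = 0.003 × (28.1 − 8.928)/8.928 = 0.00644.
Since ε_t ≥ 0.005, the section is tension-controlled.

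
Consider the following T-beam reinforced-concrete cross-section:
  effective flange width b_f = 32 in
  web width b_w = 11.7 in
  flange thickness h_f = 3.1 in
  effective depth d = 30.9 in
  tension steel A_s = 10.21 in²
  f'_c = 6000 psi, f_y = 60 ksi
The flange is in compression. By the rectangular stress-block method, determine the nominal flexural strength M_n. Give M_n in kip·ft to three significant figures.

M_n ≈ 1480 kip·ft

Tension: T = A_s f_y = 10.21 × 60 = 612.6 kips.
Try a within the flange: a = T/(0.85 f'_c b_f) = 612.6/(0.85 × 6 × 32) = 3.754 in.
a = 3.754 > h_f = 3.1 in: the block extends into the web. Split into flange-overhang and web parts.
C_f = 0.85 f'_c (b_f − b_w) h_f = 0.85 × 6 × (32 − 11.7) × 3.1 = 320.9 kips.
Remaining web compression depth: a_w = (T − C_f)/(0.85 f'_c b_w) = (612.6 − 320.9)/(0.85 × 6 × 11.7) = 4.889 in.
M_n = C_f(d − h_f/2) + (T − C_f)(d − a_w/2) = 320.9 × (30.9 − 1.55) + 291.7 × (30.9 − 2.4445) = 9418.4 + 8300.5 = 17718.9 kip·in.
M_n = 17718.9/12 = 1476.58 kip·ft.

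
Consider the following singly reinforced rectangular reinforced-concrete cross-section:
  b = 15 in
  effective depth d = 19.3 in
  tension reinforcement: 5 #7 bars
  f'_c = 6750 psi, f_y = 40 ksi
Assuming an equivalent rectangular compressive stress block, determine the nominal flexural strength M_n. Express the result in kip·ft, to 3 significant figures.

A_s = 5 × 0.6 = 3 in².
T = A_s f_y = 3 × 40 = 120 kips.
a = T/(0.85 f'_c b) = 120/(0.85 × 6.75 × 15) = 1.394 in.
M_n = T(d − a/2) = 120 × (19.3 − 0.697) = 2232.4 kip·in = 2232.4/12 = 186.03 kip·ft.

M_n ≈ 186 kip·ft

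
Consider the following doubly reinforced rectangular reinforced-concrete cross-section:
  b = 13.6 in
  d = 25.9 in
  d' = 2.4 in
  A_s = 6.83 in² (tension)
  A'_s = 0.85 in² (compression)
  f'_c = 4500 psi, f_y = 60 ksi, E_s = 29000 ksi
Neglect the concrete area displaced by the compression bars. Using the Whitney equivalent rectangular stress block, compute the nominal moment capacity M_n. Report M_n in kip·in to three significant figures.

M_n ≈ 9250 kip·in

Assume both steels yield.
a = (A_s − A'_s) f_y/(0.85 f'_c b) = (6.83 − 0.85) × 60/(0.85 × 4.5 × 13.6) = 6.897 in.
c = a/β₁ = 6.897/0.825 = 8.360 in; ε'_s = 0.003(c − d')/c = 0.0021 ≥ ε_y = 0.0021, so the compression steel yields.
M_n = (A_s − A'_s) f_y (d − a/2) + A'_s f_y (d − d') = 358.8 × (25.9 − 3.4485) + 51 × (25.9 − 2.4) = 8055.6 + 1198.5 = 9254.1 kip·in.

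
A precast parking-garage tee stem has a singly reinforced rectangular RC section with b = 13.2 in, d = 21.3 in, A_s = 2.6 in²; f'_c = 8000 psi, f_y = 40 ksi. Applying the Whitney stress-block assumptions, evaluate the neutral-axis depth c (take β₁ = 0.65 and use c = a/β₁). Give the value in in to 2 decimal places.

c ≈ 1.78 in

T = A_s f_y = 2.6 × 40 = 104 kips.
a = T/(0.85 f'_c b) = 104/(0.85 × 8 × 13.2) = 1.1586 in.
With β₁ = 0.65, c = a/β₁ = 1.1586/0.65 = 1.78 in.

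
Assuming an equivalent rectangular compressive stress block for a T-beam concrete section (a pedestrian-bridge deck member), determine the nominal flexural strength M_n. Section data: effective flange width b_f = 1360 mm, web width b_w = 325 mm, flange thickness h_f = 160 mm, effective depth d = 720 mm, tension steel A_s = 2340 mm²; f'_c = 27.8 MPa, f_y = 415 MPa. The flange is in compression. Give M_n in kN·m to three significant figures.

Tension: T = A_s f_y = 2340 × 415 = 971100 N.
Try a within the flange: a = T/(0.85 f'_c b_f) = 971100/(0.85 × 27.8 × 1360) = 30.22 mm.
Since a = 30.22 ≤ h_f = 160 mm, the stress block lies entirely in the flange; analyse as a rectangular beam of width b_f.
M_n = T(d − a/2) = 971100 × (720 − 15.11) = 684.52 × 10⁶ N·mm.
M_n = 684.52 kN·m.

M_n ≈ 685 kN·m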